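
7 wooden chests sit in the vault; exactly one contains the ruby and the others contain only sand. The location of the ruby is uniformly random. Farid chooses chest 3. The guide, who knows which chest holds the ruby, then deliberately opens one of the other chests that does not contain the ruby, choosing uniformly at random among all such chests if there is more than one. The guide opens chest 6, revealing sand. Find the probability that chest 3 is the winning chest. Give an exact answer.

1/7

Condition on the true location of the ruby.
If it is in any of chests 1, 2, 4, 5, and 7 (prior 1/7 each): the guide has 5 equally likely choices, so probability 1/5; weight (1/7)·(1/5) = 1/35 each.
If it is in chest 3 (prior 1/7): the guide has 6 equally likely choices, so probability 1/6; weight (1/7)·(1/6) = 1/42.
If it is in chest 6 (prior 1/7): the guide opened chest 6, so this case is ruled out; weight (1/7)·0 = 0.
The weights sum to 1/6.
So P(the ruby in chest 3 | the guide opened chest 6) = (1/42) / (1/6) = 1/7.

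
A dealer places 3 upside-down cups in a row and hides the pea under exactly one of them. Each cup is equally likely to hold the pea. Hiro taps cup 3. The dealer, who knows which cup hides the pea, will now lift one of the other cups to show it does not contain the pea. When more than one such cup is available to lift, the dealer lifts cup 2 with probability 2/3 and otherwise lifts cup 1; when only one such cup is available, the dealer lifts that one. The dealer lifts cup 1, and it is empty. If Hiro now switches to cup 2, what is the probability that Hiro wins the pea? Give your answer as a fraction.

3/4

Condition on the true location of the pea.
If it is under cup 1 (prior 1/3): the dealer opened cup 1, so this case is ruled out; weight (1/3)·0 = 0.
If it is under cup 2 (prior 1/3): only cup 1 is available, probability 1; weight (1/3)·1 = 1/3.
If it is under cup 3 (prior 1/3): cup 2 is available but not opened, probability 1/3; weight (1/3)·(1/3) = 1/9.
The weights sum to 4/9.
So P(the pea under cup 2 | the dealer opened cup 1) = (1/3) / (4/9) = 3/4.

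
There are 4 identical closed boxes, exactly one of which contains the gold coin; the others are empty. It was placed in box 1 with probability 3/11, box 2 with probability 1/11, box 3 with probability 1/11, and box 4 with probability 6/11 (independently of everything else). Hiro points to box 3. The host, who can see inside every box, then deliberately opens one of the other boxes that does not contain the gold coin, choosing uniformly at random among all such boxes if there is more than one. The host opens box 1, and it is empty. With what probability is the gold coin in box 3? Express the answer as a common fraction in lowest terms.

2/23

Apply Bayes' rule, conditioning on where the gold coin actually is.
If it is in box 1 (prior 3/11): the host opened box 1, so this case is ruled out; weight (3/11)·0 = 0.
If it is in box 2 (prior 1/11): the host has 2 equally likely choices, so probability 1/2; weight (1/11)·(1/2) = 1/22.
If it is in box 3 (prior 1/11): the host has 3 equally likely choices, so probability 1/3; weight (1/11)·(1/3) = 1/33.
If it is in box 4 (prior 6/11): the host has 2 equally likely choices, so probability 1/2; weight (6/11)·(1/2) = 3/11.
The weights sum to 23/66.
So P(the gold coin in box 3 | the host opened box 1) = (1/33) / (23/66) = 2/23.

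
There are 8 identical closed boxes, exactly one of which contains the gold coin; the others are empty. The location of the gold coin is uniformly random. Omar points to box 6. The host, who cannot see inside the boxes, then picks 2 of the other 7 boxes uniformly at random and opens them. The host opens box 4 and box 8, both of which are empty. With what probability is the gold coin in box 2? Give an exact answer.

1/6

Condition on the true location of the gold coin.
If it is in any of boxes 1, 2, 3, 5, 6, and 7 (prior 1/8 each): the host picks exactly this set with probability 1/21 regardless, and none is the prize; weight (1/8)·(1/21) = 1/168 each.
If it is in either of boxes 4 and 8 (prior 1/8 each): that box was opened and seen not to hold the prize — ruled out; weight (1/8)·0 = 0 each.
The weights sum to 1/28.
So P(the gold coin in box 2 | the host opened box 4 and box 8) = (1/168) / (1/28) = 1/6.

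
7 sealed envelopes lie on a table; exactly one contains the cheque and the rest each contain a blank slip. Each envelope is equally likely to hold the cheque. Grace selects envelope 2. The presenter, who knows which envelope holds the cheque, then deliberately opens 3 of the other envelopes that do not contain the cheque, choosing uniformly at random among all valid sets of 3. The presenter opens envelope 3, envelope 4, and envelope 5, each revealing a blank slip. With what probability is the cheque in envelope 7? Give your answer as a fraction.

Apply Bayes' rule, conditioning on where the cheque actually is.
If it is in any of envelopes 1, 6, and 7 (prior 1/7 each): the presenter has 10 equally likely choices, so probability 1/10; weight (1/7)·(1/10) = 1/70 each.
If it is in envelope 2 (prior 1/7): the presenter has 20 equally likely choices, so probability 1/20; weight (1/7)·(1/20) = 1/140.
If it is in any of envelopes 3, 4, and 5 (prior 1/7 each): that envelope was opened and seen not to hold the prize — ruled out; weight (1/7)·0 = 0 each.
The weights sum to 1/20.
So P(the cheque in envelope 7 | the presenter opened envelope 3, envelope 4, and envelope 5) = (1/70) / (1/20) = 2/7.

2/7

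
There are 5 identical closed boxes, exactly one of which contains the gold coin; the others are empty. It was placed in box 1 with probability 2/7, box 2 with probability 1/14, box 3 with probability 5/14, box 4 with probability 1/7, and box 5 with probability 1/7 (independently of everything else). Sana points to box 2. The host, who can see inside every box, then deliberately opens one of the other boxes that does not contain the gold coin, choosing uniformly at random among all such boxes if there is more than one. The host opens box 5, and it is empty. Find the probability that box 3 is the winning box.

Consider each possible location of the gold coin in turn.
If it is in box 1 (prior 2/7): the host has 3 equally likely choices, so probability 1/3; weight (2/7)·(1/3) = 2/21.
If it is in box 2 (prior 1/14): the host has 4 equally likely choices, so probability 1/4; weight (1/14)·(1/4) = 1/56.
If it is in box 3 (prior 5/14): the host has 3 equally likely choices, so probability 1/3; weight (5/14)·(1/3) = 5/42.
If it is in box 4 (prior 1/7): the host has 3 equally likely choices, so probability 1/3; weight (1/7)·(1/3) = 1/21.
If it is in box 5 (prior 1/7): the host opened box 5, so this case is ruled out; weight (1/7)·0 = 0.
The weights sum to 47/168.
So P(the gold coin in box 3 | the host opened box 5) = (5/42) / (47/168) = 20/47.

20/47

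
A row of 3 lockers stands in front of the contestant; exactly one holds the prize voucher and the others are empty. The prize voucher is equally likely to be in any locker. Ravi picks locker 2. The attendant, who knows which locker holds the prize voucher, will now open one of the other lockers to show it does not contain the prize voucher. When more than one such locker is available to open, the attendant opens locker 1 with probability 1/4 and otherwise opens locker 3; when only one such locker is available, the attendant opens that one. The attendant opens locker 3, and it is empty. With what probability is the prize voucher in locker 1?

4/7

Condition on the true location of the prize voucher.
If it is in locker 1 (prior 1/3): only locker 3 is available, probability 1; weight (1/3)·1 = 1/3.
If it is in locker 2 (prior 1/3): locker 1 is available but not opened, probability 3/4; weight (1/3)·(3/4) = 1/4.
If it is in locker 3 (prior 1/3): the attendant opened locker 3, so this case is ruled out; weight (1/3)·0 = 0.
The weights sum to 7/12.
So P(the prize voucher in locker 1 | the attendant opened locker 3) = (1/3) / (7/12) = 4/7.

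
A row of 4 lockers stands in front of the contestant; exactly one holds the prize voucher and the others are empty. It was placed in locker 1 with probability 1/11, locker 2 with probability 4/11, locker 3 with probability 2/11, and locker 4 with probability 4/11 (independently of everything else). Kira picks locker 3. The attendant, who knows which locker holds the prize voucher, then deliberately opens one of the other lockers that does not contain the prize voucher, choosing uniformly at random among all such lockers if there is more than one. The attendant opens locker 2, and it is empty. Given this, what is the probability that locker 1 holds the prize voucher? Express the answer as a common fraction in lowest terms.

Consider each possible location of the prize voucher in turn.
If it is in locker 1 (prior 1/11): the attendant has 2 equally likely choices, so probability 1/2; weight (1/11)·(1/2) = 1/22.
If it is in locker 2 (prior 4/11): the attendant opened locker 2, so this case is ruled out; weight (4/11)·0 = 0.
If it is in locker 3 (prior 2/11): the attendant has 3 equally likely choices, so probability 1/3; weight (2/11)·(1/3) = 2/33.
If it is in locker 4 (prior 4/11): the attendant has 2 equally likely choices, so probability 1/2; weight (4/11)·(1/2) = 2/11.
The weights sum to 19/66.
So P(the prize voucher in locker 1 | the attendant opened locker 2) = (1/22) / (19/66) = 3/19.

3/19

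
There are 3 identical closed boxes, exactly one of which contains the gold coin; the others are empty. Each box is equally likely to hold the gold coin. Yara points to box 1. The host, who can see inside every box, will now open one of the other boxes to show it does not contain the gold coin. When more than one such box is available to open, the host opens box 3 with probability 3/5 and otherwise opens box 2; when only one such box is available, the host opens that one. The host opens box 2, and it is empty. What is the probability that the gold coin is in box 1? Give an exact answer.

Consider each possible location of the gold coin in turn.
If it is in box 1 (prior 1/3): box 3 is available but not opened, probability 2/5; weight (1/3)·(2/5) = 2/15.
If it is in box 2 (prior 1/3): the host opened box 2, so this case is ruled out; weight (1/3)·0 = 0.
If it is in box 3 (prior 1/3): only box 2 is available, probability 1; weight (1/3)·1 = 1/3.
The weights sum to 7/15.
So P(the gold coin in box 1 | the host opened box 2) = (2/15) / (7/15) = 2/7.

2/7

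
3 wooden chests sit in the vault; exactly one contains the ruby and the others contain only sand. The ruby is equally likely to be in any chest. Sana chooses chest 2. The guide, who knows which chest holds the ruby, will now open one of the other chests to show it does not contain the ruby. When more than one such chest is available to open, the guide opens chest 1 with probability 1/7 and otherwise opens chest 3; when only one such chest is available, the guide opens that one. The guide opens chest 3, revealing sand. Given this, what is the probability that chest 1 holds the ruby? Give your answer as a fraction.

7/13

Apply Bayes' rule, conditioning on where the ruby actually is.
If it is in chest 1 (prior 1/3): only chest 3 is available, probability 1; weight (1/3)·1 = 1/3.
If it is in chest 2 (prior 1/3): chest 1 is available but not opened, probability 6/7; weight (1/3)·(6/7) = 2/7.
If it is in chest 3 (prior 1/3): the guide opened chest 3, so this case is ruled out; weight (1/3)·0 = 0.
The weights sum to 13/21.
So P(the ruby in chest 1 | the guide opened chest 3) = (1/3) / (13/21) = 7/13.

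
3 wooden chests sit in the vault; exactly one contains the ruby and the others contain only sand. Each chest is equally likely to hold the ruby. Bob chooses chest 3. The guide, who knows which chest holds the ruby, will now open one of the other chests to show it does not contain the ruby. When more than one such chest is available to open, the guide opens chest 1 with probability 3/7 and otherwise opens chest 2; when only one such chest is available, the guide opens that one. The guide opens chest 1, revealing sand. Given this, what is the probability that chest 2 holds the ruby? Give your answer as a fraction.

Apply Bayes' rule, conditioning on where the ruby actually is.
If it is in chest 1 (prior 1/3): the guide opened chest 1, so this case is ruled out; weight (1/3)·0 = 0.
If it is in chest 2 (prior 1/3): only chest 1 is available, probability 1; weight (1/3)·1 = 1/3.
If it is in chest 3 (prior 1/3): chest 1 is available, opened with probability 3/7; weight (1/3)·(3/7) = 1/7.
The weights sum to 10/21.
So P(the ruby in chest 2 | the guide opened chest 1) = (1/3) / (10/21) = 7/10.

7/10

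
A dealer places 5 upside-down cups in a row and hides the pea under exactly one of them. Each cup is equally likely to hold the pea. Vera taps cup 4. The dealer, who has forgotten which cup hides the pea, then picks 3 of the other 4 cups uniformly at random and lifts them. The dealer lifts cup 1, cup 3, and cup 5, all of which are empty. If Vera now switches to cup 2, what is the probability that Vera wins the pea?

1/2

Because the dealer chose which cups to lift without knowing where the pea is, the choice is independent of the prize location. Learning that none of the 3 opened cups holds the pea simply rules out those 3 locations and leaves the remaining 2 cups still equally likely by symmetry.
So P(the pea under cup 2) = 1/2.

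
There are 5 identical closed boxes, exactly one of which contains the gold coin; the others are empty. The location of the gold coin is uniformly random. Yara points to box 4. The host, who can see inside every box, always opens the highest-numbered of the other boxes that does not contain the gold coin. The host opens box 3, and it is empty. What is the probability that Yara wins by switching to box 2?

0

Apply Bayes' rule, conditioning on where the gold coin actually is.
If it is in any of boxes 1, 2, and 4 (prior 1/5 each): the host would have opened box 5 instead, probability 0; weight (1/5)·0 = 0 each.
If it is in box 3 (prior 1/5): the host opened box 3, so this case is ruled out; weight (1/5)·0 = 0.
If it is in box 5 (prior 1/5): box 3 is the highest-numbered option available, probability 1; weight (1/5)·1 = 1/5.
The weights sum to 1/5.
So P(the gold coin in box 2 | the host opened box 3) = 0 / (1/5) = 0.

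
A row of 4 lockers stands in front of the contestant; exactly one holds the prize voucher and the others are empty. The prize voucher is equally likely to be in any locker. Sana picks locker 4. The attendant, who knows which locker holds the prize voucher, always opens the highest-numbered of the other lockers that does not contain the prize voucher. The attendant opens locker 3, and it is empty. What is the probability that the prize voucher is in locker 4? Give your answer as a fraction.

Apply Bayes' rule, conditioning on where the prize voucher actually is.
If it is in any of lockers 1, 2, and 4 (prior 1/4 each): locker 3 is the highest-numbered option available, probability 1; weight (1/4)·1 = 1/4 each.
If it is in locker 3 (prior 1/4): the attendant opened locker 3, so this case is ruled out; weight (1/4)·0 = 0.
The weights sum to 3/4.
So P(the prize voucher in locker 4 | the attendant opened locker 3) = (1/4) / (3/4) = 1/3.

1/3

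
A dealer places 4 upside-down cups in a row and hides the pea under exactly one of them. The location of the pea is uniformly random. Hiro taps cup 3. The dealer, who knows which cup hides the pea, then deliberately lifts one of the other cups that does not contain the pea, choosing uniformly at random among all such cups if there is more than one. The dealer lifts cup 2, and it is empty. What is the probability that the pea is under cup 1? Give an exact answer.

Condition on the true location of the pea.
If it is under either of cups 1 and 4 (prior 1/4 each): the dealer has 2 equally likely choices, so probability 1/2; weight (1/4)·(1/2) = 1/8 each.
If it is under cup 2 (prior 1/4): the dealer opened cup 2, so this case is ruled out; weight (1/4)·0 = 0.
If it is under cup 3 (prior 1/4): the dealer has 3 equally likely choices, so probability 1/3; weight (1/4)·(1/3) = 1/12.
The weights sum to 1/3.
So P(the pea under cup 1 | the dealer opened cup 2) = (1/8) / (1/3) = 3/8.

3/8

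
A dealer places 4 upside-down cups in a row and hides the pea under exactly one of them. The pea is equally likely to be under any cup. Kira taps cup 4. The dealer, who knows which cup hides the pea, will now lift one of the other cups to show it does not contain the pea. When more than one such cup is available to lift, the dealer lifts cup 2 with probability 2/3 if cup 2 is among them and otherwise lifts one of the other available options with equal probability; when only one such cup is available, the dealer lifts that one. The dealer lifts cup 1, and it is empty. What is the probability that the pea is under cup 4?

Apply Bayes' rule, conditioning on where the pea actually is.
If it is under cup 1 (prior 1/4): the dealer opened cup 1, so this case is ruled out; weight (1/4)·0 = 0.
If it is under cup 2 (prior 1/4): cup 2 holds the prize so is unavailable; the dealer chooses uniformly among the 2 others, probability 1/2; weight (1/4)·(1/2) = 1/8.
If it is under cup 3 (prior 1/4): cup 2 is available but not opened, probability 1/3; weight (1/4)·(1/3) = 1/12.
If it is under cup 4 (prior 1/4): cup 2 is available but not opened; cup 1 gets probability (1 − 2/3)/2 = 1/6; weight (1/4)·(1/6) = 1/24.
The weights sum to 1/4.
So P(the pea under cup 4 | the dealer opened cup 1) = (1/24) / (1/4) = 1/6.

1/6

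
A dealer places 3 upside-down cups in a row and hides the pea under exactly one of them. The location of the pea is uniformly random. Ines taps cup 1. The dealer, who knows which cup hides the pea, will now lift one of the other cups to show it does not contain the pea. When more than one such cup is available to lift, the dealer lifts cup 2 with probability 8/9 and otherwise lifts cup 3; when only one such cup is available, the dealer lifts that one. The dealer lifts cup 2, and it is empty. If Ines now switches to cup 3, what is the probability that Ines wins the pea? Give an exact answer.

Apply Bayes' rule, conditioning on where the pea actually is.
If it is under cup 1 (prior 1/3): cup 2 is available, opened with probability 8/9; weight (1/3)·(8/9) = 8/27.
If it is under cup 2 (prior 1/3): the dealer opened cup 2, so this case is ruled out; weight (1/3)·0 = 0.
If it is under cup 3 (prior 1/3): only cup 2 is available, probability 1; weight (1/3)·1 = 1/3.
The weights sum to 17/27.
So P(the pea under cup 3 | the dealer opened cup 2) = (1/3) / (17/27) = 9/17.

9/17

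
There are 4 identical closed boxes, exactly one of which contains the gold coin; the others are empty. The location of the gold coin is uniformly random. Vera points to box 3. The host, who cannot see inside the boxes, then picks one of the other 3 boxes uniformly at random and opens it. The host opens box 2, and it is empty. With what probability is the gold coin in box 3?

Apply Bayes' rule, conditioning on where the gold coin actually is.
If it is in any of boxes 1, 3, and 4 (prior 1/4 each): the host picks box 2 with probability 1/3 regardless, and it is not the prize; weight (1/4)·(1/3) = 1/12 each.
If it is in box 2 (prior 1/4): the host opened box 2, so this case is ruled out; weight (1/4)·0 = 0.
The weights sum to 1/4.
So P(the gold coin in box 3 | the host opened box 2) = (1/12) / (1/4) = 1/3.

1/3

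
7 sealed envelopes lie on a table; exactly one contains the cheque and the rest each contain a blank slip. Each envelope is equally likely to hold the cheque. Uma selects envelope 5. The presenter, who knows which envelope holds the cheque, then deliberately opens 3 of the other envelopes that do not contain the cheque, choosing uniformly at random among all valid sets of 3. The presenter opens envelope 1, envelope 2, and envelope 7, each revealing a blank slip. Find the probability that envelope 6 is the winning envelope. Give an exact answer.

Consider each possible location of the cheque in turn.
If it is in any of envelopes 1, 2, and 7 (prior 1/7 each): that envelope was opened and seen not to hold the prize — ruled out; weight (1/7)·0 = 0 each.
If it is in any of envelopes 3, 4, and 6 (prior 1/7 each): the presenter has 10 equally likely choices, so probability 1/10; weight (1/7)·(1/10) = 1/70 each.
If it is in envelope 5 (prior 1/7): the presenter has 20 equally likely choices, so probability 1/20; weight (1/7)·(1/20) = 1/140.
The weights sum to 1/20.
So P(the cheque in envelope 6 | the presenter opened envelope 1, envelope 2, and envelope 7) = (1/70) / (1/20) = 2/7.

2/7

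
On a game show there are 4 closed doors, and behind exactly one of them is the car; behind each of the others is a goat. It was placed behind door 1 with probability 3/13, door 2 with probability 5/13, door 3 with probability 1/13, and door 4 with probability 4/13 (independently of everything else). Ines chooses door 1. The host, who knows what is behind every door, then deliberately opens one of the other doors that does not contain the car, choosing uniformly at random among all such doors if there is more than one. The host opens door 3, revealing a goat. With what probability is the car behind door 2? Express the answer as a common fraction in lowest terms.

5/11

Condition on the true location of the car.
If it is behind door 1 (prior 3/13): the host has 3 equally likely choices, so probability 1/3; weight (3/13)·(1/3) = 1/13.
If it is behind door 2 (prior 5/13): the host has 2 equally likely choices, so probability 1/2; weight (5/13)·(1/2) = 5/26.
If it is behind door 3 (prior 1/13): the host opened door 3, so this case is ruled out; weight (1/13)·0 = 0.
If it is behind door 4 (prior 4/13): the host has 2 equally likely choices, so probability 1/2; weight (4/13)·(1/2) = 2/13.
The weights sum to 11/26.
So P(the car behind door 2 | the host opened door 3) = (5/26) / (11/26) = 5/11.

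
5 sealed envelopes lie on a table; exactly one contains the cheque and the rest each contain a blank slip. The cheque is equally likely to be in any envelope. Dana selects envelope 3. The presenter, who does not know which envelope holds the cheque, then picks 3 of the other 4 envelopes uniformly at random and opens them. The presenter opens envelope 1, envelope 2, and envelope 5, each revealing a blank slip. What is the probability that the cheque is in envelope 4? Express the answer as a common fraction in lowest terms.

Because the presenter chose which envelopes to open without knowing where the cheque is, the choice is independent of the prize location. Learning that none of the 3 opened envelopes holds the cheque simply rules out those 3 locations and leaves the remaining 2 envelopes still equally likely by symmetry.
So P(the cheque in envelope 4) = 1/2.

1/2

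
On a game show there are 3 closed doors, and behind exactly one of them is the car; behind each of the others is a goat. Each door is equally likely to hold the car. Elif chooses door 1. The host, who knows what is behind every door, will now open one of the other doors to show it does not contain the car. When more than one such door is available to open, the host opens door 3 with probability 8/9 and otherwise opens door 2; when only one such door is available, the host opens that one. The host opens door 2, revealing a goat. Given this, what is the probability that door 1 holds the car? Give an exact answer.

Consider each possible location of the car in turn.
If it is behind door 1 (prior 1/3): door 3 is available but not opened, probability 1/9; weight (1/3)·(1/9) = 1/27.
If it is behind door 2 (prior 1/3): the host opened door 2, so this case is ruled out; weight (1/3)·0 = 0.
If it is behind door 3 (prior 1/3): only door 2 is available, probability 1; weight (1/3)·1 = 1/3.
The weights sum to 10/27.
So P(the car behind door 1 | the host opened door 2) = (1/27) / (10/27) = 1/10.

1/10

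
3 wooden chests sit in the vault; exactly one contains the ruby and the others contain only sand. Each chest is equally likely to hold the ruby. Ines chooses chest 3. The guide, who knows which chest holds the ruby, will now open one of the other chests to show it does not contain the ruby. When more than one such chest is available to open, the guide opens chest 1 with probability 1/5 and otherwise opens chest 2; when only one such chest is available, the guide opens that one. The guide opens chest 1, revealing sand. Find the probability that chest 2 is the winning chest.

Condition on the true location of the ruby.
If it is in chest 1 (prior 1/3): the guide opened chest 1, so this case is ruled out; weight (1/3)·0 = 0.
If it is in chest 2 (prior 1/3): only chest 1 is available, probability 1; weight (1/3)·1 = 1/3.
If it is in chest 3 (prior 1/3): chest 1 is available, opened with probability 1/5; weight (1/3)·(1/5) = 1/15.
The weights sum to 2/5.
So P(the ruby in chest 2 | the guide opened chest 1) = (1/3) / (2/5) = 5/6.

5/6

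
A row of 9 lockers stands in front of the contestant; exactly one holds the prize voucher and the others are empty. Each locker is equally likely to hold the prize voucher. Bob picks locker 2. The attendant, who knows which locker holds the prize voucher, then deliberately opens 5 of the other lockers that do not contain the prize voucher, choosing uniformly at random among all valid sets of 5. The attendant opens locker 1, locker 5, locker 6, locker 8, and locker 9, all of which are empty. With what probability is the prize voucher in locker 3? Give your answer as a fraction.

8/27

Consider each possible location of the prize voucher in turn.
If it is in any of lockers 1, 5, 6, 8, and 9 (prior 1/9 each): that locker was opened and seen not to hold the prize — ruled out; weight (1/9)·0 = 0 each.
If it is in locker 2 (prior 1/9): the attendant has 56 equally likely choices, so probability 1/56; weight (1/9)·(1/56) = 1/504.
If it is in any of lockers 3, 4, and 7 (prior 1/9 each): the attendant has 21 equally likely choices, so probability 1/21; weight (1/9)·(1/21) = 1/189 each.
The weights sum to 1/56.
So P(the prize voucher in locker 3 | the attendant opened locker 1, locker 5, locker 6, locker 8, and locker 9) = (1/189) / (1/56) = 8/27.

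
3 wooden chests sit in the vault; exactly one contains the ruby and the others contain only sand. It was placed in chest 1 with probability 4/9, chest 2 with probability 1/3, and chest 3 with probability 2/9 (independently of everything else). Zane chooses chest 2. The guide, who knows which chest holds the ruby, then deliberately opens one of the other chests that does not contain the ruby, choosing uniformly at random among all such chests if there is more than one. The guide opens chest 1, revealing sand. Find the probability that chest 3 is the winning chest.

4/7

Consider each possible location of the ruby in turn.
If it is in chest 1 (prior 4/9): the guide opened chest 1, so this case is ruled out; weight (4/9)·0 = 0.
If it is in chest 2 (prior 1/3): the guide has 2 equally likely choices, so probability 1/2; weight (1/3)·(1/2) = 1/6.
If it is in chest 3 (prior 2/9): the guide has no choice, probability 1; weight (2/9)·1 = 2/9.
The weights sum to 7/18.
So P(the ruby in chest 3 | the guide opened chest 1) = (2/9) / (7/18) = 4/7.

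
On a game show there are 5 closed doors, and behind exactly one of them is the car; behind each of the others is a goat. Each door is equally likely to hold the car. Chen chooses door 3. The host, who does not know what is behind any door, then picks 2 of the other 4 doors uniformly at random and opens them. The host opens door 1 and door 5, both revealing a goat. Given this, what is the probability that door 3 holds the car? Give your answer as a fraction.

Apply Bayes' rule, conditioning on where the car actually is.
If it is behind either of doors 1 and 5 (prior 1/5 each): that door was opened and seen not to hold the prize — ruled out; weight (1/5)·0 = 0 each.
If it is behind any of doors 2, 3, and 4 (prior 1/5 each): the host picks exactly this set with probability 1/6 regardless, and none is the prize; weight (1/5)·(1/6) = 1/30 each.
The weights sum to 1/10.
So P(the car behind door 3 | the host opened door 1 and door 5) = (1/30) / (1/10) = 1/3.

1/3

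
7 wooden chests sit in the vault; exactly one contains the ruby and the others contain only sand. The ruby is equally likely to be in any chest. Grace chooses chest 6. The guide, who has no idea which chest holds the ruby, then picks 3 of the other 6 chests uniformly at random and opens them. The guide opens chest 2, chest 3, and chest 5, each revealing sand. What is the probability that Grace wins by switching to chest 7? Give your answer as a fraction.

Because the guide chose which chests to open without knowing where the ruby is, the choice is independent of the prize location. Learning that none of the 3 opened chests holds the ruby simply rules out those 3 locations and leaves the remaining 4 chests still equally likely by symmetry.
So P(the ruby in chest 7) = 1/4.

1/4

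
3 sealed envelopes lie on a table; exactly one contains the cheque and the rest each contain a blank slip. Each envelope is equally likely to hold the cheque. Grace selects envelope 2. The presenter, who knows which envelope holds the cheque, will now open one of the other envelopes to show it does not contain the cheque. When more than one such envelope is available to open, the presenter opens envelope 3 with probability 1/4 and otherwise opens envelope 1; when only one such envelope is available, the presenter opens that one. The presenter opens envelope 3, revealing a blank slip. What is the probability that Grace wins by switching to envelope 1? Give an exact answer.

Apply Bayes' rule, conditioning on where the cheque actually is.
If it is in envelope 1 (prior 1/3): only envelope 3 is available, probability 1; weight (1/3)·1 = 1/3.
If it is in envelope 2 (prior 1/3): envelope 3 is available, opened with probability 1/4; weight (1/3)·(1/4) = 1/12.
If it is in envelope 3 (prior 1/3): the presenter opened envelope 3, so this case is ruled out; weight (1/3)·0 = 0.
The weights sum to 5/12.
So P(the cheque in envelope 1 | the presenter opened envelope 3) = (1/3) / (5/12) = 4/5.

4/5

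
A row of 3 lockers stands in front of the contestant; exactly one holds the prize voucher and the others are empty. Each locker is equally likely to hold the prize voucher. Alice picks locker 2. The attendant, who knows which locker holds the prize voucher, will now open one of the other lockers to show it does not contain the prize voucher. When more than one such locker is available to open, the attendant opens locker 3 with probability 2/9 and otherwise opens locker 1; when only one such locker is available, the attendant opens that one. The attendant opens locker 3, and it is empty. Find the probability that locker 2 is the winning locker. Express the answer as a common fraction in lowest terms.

Condition on the true location of the prize voucher.
If it is in locker 1 (prior 1/3): only locker 3 is available, probability 1; weight (1/3)·1 = 1/3.
If it is in locker 2 (prior 1/3): locker 3 is available, opened with probability 2/9; weight (1/3)·(2/9) = 2/27.
If it is in locker 3 (prior 1/3): the attendant opened locker 3, so this case is ruled out; weight (1/3)·0 = 0.
The weights sum to 11/27.
So P(the prize voucher in locker 2 | the attendant opened locker 3) = (2/27) / (11/27) = 2/11.

2/11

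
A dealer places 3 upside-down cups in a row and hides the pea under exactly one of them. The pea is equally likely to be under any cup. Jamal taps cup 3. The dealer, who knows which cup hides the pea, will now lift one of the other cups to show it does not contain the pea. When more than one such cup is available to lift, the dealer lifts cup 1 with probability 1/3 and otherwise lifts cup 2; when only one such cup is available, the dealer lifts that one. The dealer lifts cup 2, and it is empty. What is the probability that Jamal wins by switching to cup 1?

3/5

Apply Bayes' rule, conditioning on where the pea actually is.
If it is under cup 1 (prior 1/3): only cup 2 is available, probability 1; weight (1/3)·1 = 1/3.
If it is under cup 2 (prior 1/3): the dealer opened cup 2, so this case is ruled out; weight (1/3)·0 = 0.
If it is under cup 3 (prior 1/3): cup 1 is available but not opened, probability 2/3; weight (1/3)·(2/3) = 2/9.
The weights sum to 5/9.
So P(the pea under cup 1 | the dealer opened cup 2) = (1/3) / (5/9) = 3/5.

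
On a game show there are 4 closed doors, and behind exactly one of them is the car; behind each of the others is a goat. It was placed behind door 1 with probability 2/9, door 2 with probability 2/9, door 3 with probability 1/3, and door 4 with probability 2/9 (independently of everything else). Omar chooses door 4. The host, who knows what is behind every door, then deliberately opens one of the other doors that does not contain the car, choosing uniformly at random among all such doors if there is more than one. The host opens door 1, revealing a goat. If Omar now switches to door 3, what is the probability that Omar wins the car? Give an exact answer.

Apply Bayes' rule, conditioning on where the car actually is.
If it is behind door 1 (prior 2/9): the host opened door 1, so this case is ruled out; weight (2/9)·0 = 0.
If it is behind door 2 (prior 2/9): the host has 2 equally likely choices, so probability 1/2; weight (2/9)·(1/2) = 1/9.
If it is behind door 3 (prior 1/3): the host has 2 equally likely choices, so probability 1/2; weight (1/3)·(1/2) = 1/6.
If it is behind door 4 (prior 2/9): the host has 3 equally likely choices, so probability 1/3; weight (2/9)·(1/3) = 2/27.
The weights sum to 19/54.
So P(the car behind door 3 | the host opened door 1) = (1/6) / (19/54) = 9/19.

9/19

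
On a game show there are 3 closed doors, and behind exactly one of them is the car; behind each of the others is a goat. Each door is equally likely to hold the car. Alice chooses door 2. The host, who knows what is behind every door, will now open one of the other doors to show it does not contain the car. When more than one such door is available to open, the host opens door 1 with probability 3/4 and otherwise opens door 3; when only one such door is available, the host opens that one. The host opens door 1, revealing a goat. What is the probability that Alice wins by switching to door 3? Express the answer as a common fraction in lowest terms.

4/7

Apply Bayes' rule, conditioning on where the car actually is.
If it is behind door 1 (prior 1/3): the host opened door 1, so this case is ruled out; weight (1/3)·0 = 0.
If it is behind door 2 (prior 1/3): door 1 is available, opened with probability 3/4; weight (1/3)·(3/4) = 1/4.
If it is behind door 3 (prior 1/3): only door 1 is available, probability 1; weight (1/3)·1 = 1/3.
The weights sum to 7/12.
So P(the car behind door 3 | the host opened door 1) = (1/3) / (7/12) = 4/7.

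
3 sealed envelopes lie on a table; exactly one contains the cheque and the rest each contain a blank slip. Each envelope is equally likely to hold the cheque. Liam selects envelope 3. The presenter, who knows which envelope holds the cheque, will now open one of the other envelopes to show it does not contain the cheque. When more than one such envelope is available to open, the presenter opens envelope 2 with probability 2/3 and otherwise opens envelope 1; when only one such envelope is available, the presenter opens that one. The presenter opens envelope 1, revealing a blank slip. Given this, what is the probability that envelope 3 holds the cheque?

1/4

Consider each possible location of the cheque in turn.
If it is in envelope 1 (prior 1/3): the presenter opened envelope 1, so this case is ruled out; weight (1/3)·0 = 0.
If it is in envelope 2 (prior 1/3): only envelope 1 is available, probability 1; weight (1/3)·1 = 1/3.
If it is in envelope 3 (prior 1/3): envelope 2 is available but not opened, probability 1/3; weight (1/3)·(1/3) = 1/9.
The weights sum to 4/9.
So P(the cheque in envelope 3 | the presenter opened envelope 1) = (1/9) / (4/9) = 1/4.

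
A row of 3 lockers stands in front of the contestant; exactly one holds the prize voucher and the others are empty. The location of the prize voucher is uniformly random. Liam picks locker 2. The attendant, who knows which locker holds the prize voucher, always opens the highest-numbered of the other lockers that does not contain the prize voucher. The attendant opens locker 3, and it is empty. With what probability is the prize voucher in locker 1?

1/2

Apply Bayes' rule, conditioning on where the prize voucher actually is.
If it is in either of lockers 1 and 2 (prior 1/3 each): locker 3 is the highest-numbered option available, probability 1; weight (1/3)·1 = 1/3 each.
If it is in locker 3 (prior 1/3): the attendant opened locker 3, so this case is ruled out; weight (1/3)·0 = 0.
The weights sum to 2/3.
So P(the prize voucher in locker 1 | the attendant opened locker 3) = (1/3) / (2/3) = 1/2.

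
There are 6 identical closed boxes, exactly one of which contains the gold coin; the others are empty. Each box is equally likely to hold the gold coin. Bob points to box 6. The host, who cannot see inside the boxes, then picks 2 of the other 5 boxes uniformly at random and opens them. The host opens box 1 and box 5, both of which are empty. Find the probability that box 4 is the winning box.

Apply Bayes' rule, conditioning on where the gold coin actually is.
If it is in either of boxes 1 and 5 (prior 1/6 each): that box was opened and seen not to hold the prize — ruled out; weight (1/6)·0 = 0 each.
If it is in any of boxes 2, 3, 4, and 6 (prior 1/6 each): the host picks exactly this set with probability 1/10 regardless, and none is the prize; weight (1/6)·(1/10) = 1/60 each.
The weights sum to 1/15.
So P(the gold coin in box 4 | the host opened box 1 and box 5) = (1/60) / (1/15) = 1/4.

1/4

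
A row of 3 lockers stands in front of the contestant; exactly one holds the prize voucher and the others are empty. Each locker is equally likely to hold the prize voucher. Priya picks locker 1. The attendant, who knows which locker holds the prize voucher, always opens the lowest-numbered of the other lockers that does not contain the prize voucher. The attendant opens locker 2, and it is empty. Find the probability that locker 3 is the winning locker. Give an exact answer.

Consider each possible location of the prize voucher in turn.
If it is in either of lockers 1 and 3 (prior 1/3 each): locker 2 is the lowest-numbered option available, probability 1; weight (1/3)·1 = 1/3 each.
If it is in locker 2 (prior 1/3): the attendant opened locker 2, so this case is ruled out; weight (1/3)·0 = 0.
The weights sum to 2/3.
So P(the prize voucher in locker 3 | the attendant opened locker 2) = (1/3) / (2/3) = 1/2.

1/2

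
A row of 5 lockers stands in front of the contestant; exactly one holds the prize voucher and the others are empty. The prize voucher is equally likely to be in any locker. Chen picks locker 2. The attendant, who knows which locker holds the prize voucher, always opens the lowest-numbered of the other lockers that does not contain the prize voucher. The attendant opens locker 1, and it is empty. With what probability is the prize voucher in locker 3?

1/4

Apply Bayes' rule, conditioning on where the prize voucher actually is.
If it is in locker 1 (prior 1/5): the attendant opened locker 1, so this case is ruled out; weight (1/5)·0 = 0.
If it is in any of lockers 2, 3, 4, and 5 (prior 1/5 each): locker 1 is the lowest-numbered option available, probability 1; weight (1/5)·1 = 1/5 each.
The weights sum to 4/5.
So P(the prize voucher in locker 3 | the attendant opened locker 1) = (1/5) / (4/5) = 1/4.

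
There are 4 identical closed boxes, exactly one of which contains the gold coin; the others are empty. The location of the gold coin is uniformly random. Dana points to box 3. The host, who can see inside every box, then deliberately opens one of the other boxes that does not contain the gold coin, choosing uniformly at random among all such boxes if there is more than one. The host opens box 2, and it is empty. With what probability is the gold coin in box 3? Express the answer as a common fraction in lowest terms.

Condition on the true location of the gold coin.
If it is in either of boxes 1 and 4 (prior 1/4 each): the host has 2 equally likely choices, so probability 1/2; weight (1/4)·(1/2) = 1/8 each.
If it is in box 2 (prior 1/4): the host opened box 2, so this case is ruled out; weight (1/4)·0 = 0.
If it is in box 3 (prior 1/4): the host has 3 equally likely choices, so probability 1/3; weight (1/4)·(1/3) = 1/12.
The weights sum to 1/3.
So P(the gold coin in box 3 | the host opened box 2) = (1/12) / (1/3) = 1/4.

1/4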